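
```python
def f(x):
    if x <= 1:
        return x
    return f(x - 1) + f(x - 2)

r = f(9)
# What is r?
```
Call trace (a repeated sub-call is expanded the first time; later identical calls just restate its return value):
f(x=9)
  f(x=8)
    f(x=7)
      f(x=6)
        f(x=5)
          f(x=4)
            f(x=3)
              f(x=2)
                f(x=1)
                -> return 1
                f(x=0)
                -> return 0
              -> return 1
              f(x=1)
              -> return 1
            -> return 2
            f(x=2) -> return 1  (same call as traced above)
          -> return 3
          f(x=3) -> return 2  (same call as traced above)
        -> return 5
        f(x=4) -> return 3  (same call as traced above)
      -> return 8
      f(x=5) -> return 5  (same call as traced above)
    -> return 13
    f(x=6) -> return 8  (same call as traced above)
  -> return 21
  f(x=7) -> return 13  (same call as traced above)
-> return 34

Final answer: 34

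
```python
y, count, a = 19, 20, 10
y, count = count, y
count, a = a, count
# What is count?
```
Trace:
  y=19, count=20, a=10
  y=20, count=19, a=10
  y=20, count=10, a=19

Final answer: 10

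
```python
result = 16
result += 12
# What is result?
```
Trace:
  result=16
  result=28

Final answer: 28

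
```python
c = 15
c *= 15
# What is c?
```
Trace:
  c=15
  c=225

Final answer: 225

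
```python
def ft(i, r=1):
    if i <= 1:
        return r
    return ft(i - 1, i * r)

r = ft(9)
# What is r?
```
Call trace:
ft(i=9, r=1)
  ft(i=8, r=9)
    ft(i=7, r=72)
      ft(i=6, r=504)
        ft(i=5, r=3024)
          ft(i=4, r=15120)
            ft(i=3, r=60480)
              ft(i=2, r=181440)
                ft(i=1, r=362880)
                -> return 362880
              -> return 362880
            -> return 362880
          -> return 362880
        -> return 362880
      -> return 362880
    -> return 362880
  -> return 362880
-> return 362880

Final answer: 362880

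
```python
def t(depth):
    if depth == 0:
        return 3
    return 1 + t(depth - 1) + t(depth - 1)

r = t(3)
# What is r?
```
Call trace (a repeated sub-call is expanded the first time; later identical calls just restate its return value):
t(depth=3)
  t(depth=2)
    t(depth=1)
      t(depth=0)
      -> return 3
      t(depth=0)
      -> return 3
    -> return 7
    t(depth=1) -> return 7  (same call as traced above)
  -> return 15
  t(depth=2) -> return 15  (same call as traced above)
-> return 31

Final answer: 31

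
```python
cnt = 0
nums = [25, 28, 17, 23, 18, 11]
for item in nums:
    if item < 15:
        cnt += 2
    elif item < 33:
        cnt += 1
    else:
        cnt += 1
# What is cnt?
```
Trace:
  cnt=0
  cnt=1, item=25
  cnt=2, item=28
  cnt=3, item=17
  cnt=4, item=23
  cnt=5, item=18
  cnt=7, item=11

Final answer: 7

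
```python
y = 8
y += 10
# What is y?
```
Trace:
  y=8
  y=18

Final answer: 18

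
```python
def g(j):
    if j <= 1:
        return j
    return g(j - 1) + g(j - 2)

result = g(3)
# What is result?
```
Call trace:
g(j=3)
  g(j=2)
    g(j=1)
    -> return 1
    g(j=0)
    -> return 0
  -> return 1
  g(j=1)
  -> return 1
-> return 2

Final answer: 2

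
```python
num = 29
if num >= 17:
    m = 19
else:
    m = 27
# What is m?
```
Trace:
  num=29
  num=29, m=19

Final answer: 19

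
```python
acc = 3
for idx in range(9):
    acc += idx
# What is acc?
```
Trace:
  acc=3
  acc=3, idx=0
  acc=4, idx=1
  acc=6, idx=2
  acc=9, idx=3
  acc=13, idx=4
  acc=18, idx=5
  acc=24, idx=6
  acc=31, idx=7
  acc=39, idx=8

Final answer: 39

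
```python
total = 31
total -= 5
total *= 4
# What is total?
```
Trace:
  total=31
  total=26
  total=104

Final answer: 104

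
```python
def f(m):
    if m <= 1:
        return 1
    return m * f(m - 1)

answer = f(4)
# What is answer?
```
Call trace:
f(m=4)
  f(m=3)
    f(m=2)
      f(m=1)
      -> return 1
    -> return 2
  -> return 6
-> return 24

Final answer: 24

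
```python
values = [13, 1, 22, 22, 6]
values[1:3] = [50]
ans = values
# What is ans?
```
Trace:
  values=[13, 1, 22, 22, 6]
  values=[13, 50, 22, 6]
  values=[13, 50, 22, 6], ans=[13, 50, 22, 6]

Final answer: [13, 50, 22, 6]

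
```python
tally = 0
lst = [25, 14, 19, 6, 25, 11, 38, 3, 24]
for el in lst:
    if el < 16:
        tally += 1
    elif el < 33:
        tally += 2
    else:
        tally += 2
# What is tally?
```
Trace:
  tally=0
  tally=2, el=25
  tally=3, el=14
  tally=5, el=19
  tally=6, el=6
  tally=8, el=25
  tally=9, el=11
  tally=11, el=38
  tally=12, el=3
  tally=14, el=24

Final answer: 14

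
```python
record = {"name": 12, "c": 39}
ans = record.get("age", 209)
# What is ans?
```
Trace:
  record={'name': 12, 'c': 39}
  record={'name': 12, 'c': 39}, ans=209

Final answer: 209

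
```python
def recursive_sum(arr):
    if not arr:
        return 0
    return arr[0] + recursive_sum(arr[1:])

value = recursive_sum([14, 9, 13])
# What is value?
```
Call trace:
recursive_sum(arr=[14, 9, 13])
  recursive_sum(arr=[9, 13])
    recursive_sum(arr=[13])
      recursive_sum(arr=[])
      -> return 0
    -> return 13
  -> return 22
-> return 36

Final answer: 36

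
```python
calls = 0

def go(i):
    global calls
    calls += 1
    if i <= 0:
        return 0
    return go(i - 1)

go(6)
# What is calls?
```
Call trace:
go(i=6)
  go(i=5)
    go(i=4)
      go(i=3)
        go(i=2)
          go(i=1)
            go(i=0)
            -> return 0
          -> return 0
        -> return 0
      -> return 0
    -> return 0
  -> return 0
-> return 0

calls is incremented once per call. go is entered once for each i = 6, 5, 4, 3, 2, 1, 0 (the i <= 0 call returns without recursing), i.e. 6 + 1 calls.
calls = 7

Final answer: 7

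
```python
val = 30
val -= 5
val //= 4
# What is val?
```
Trace:
  val=30
  val=25
  val=6

Final answer: 6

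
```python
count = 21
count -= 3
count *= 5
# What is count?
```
Trace:
  count=21
  count=18
  count=90

Final answer: 90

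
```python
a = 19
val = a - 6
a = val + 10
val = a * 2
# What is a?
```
Trace:
  a=19
  a=19, val=13
  a=23, val=13
  a=23, val=46

Final answer: 23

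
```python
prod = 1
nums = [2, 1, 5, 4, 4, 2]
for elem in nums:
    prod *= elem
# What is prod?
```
Trace:
  prod=1
  prod=2, elem=2
  prod=2, elem=1
  prod=10, elem=5
  prod=40, elem=4
  prod=160, elem=4
  prod=320, elem=2

Final answer: 320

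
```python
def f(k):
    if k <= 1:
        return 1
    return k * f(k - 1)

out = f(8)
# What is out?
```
Call trace:
f(k=8)
  f(k=7)
    f(k=6)
      f(k=5)
        f(k=4)
          f(k=3)
            f(k=2)
              f(k=1)
              -> return 1
            -> return 2
          -> return 6
        -> return 24
      -> return 120
    -> return 720
  -> return 5040
-> return 40320

Final answer: 40320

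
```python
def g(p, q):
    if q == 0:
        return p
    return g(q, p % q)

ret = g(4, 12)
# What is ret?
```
Call trace:
g(p=4, q=12)
  g(p=12, q=4)
    g(p=4, q=0)
    -> return 4
  -> return 4
-> return 4

Final answer: 4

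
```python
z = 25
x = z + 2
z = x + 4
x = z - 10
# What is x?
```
Trace:
  z=25
  z=25, x=27
  z=31, x=27
  z=31, x=21

Final answer: 21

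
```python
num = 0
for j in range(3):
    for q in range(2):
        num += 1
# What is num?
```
Trace:
  num=0
  num=1, j=0, q=0
  num=2, j=0, q=1
  num=3, j=1, q=0
  num=4, j=1, q=1
  num=5, j=2, q=0
  num=6, j=2, q=1

Final answer: 6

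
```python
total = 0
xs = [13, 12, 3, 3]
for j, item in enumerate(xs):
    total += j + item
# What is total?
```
Trace:
  total=0
  total=13, j=0, item=13
  total=26, j=1, item=12
  total=31, j=2, item=3
  total=37, j=3, item=3

Final answer: 37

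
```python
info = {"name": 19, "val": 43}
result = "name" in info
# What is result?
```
Trace:
  info={'name': 19, 'val': 43}
  info={'name': 19, 'val': 43}, result=True

Final answer: True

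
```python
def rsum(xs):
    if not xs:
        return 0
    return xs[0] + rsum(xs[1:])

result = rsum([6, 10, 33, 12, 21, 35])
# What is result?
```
Call trace:
rsum(xs=[6, 10, 33, 12, 21, 35])
  rsum(xs=[10, 33, 12, 21, 35])
    rsum(xs=[33, 12, 21, 35])
      rsum(xs=[12, 21, 35])
        rsum(xs=[21, 35])
          rsum(xs=[35])
            rsum(xs=[])
            -> return 0
          -> return 35
        -> return 56
      -> return 68
    -> return 101
  -> return 111
-> return 117

Final answer: 117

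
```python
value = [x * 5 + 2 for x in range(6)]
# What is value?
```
Trace:
  x=0
  x=1
  x=2
  x=3
  x=4
  x=5
  value=[2, 7, 12, 17, 22, 27]

Final answer: [2, 7, 12, 17, 22, 27]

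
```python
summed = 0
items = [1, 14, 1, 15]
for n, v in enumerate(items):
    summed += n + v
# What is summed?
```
Trace:
  summed=0
  summed=1, n=0, v=1
  summed=16, n=1, v=14
  summed=19, n=2, v=1
  summed=37, n=3, v=15

Final answer: 37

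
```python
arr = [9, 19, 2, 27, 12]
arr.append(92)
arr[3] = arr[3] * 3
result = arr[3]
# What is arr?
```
Trace:
  arr=[9, 19, 2, 27, 12]
  arr=[9, 19, 2, 27, 12, 92]
  arr=[9, 19, 2, 81, 12, 92]
  arr=[9, 19, 2, 81, 12, 92], result=81

Final answer: [9, 19, 2, 81, 12, 92]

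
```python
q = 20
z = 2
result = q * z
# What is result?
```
Trace:
  q=20
  q=20, z=2
  q=20, z=2, result=40

Final answer: 40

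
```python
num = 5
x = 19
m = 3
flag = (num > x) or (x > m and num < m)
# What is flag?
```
Trace:
  num=5
  num=5, x=19
  num=5, x=19, m=3
  num=5, x=19, m=3, flag=False

Final answer: False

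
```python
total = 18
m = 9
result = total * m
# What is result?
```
Trace:
  total=18
  total=18, m=9
  total=18, m=9, result=162

Final answer: 162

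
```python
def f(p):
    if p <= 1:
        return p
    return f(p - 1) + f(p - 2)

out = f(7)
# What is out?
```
Call trace (a repeated sub-call is expanded the first time; later identical calls just restate its return value):
f(p=7)
  f(p=6)
    f(p=5)
      f(p=4)
        f(p=3)
          f(p=2)
            f(p=1)
            -> return 1
            f(p=0)
            -> return 0
          -> return 1
          f(p=1)
          -> return 1
        -> return 2
        f(p=2) -> return 1  (same call as traced above)
      -> return 3
      f(p=3) -> return 2  (same call as traced above)
    -> return 5
    f(p=4) -> return 3  (same call as traced above)
  -> return 8
  f(p=5) -> return 5  (same call as traced above)
-> return 13

Final answer: 13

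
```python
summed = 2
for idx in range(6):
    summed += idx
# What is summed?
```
Trace:
  summed=2
  summed=2, idx=0
  summed=3, idx=1
  summed=5, idx=2
  summed=8, idx=3
  summed=12, idx=4
  summed=17, idx=5

Final answer: 17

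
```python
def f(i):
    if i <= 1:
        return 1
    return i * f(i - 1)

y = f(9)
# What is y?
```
Call trace:
f(i=9)
  f(i=8)
    f(i=7)
      f(i=6)
        f(i=5)
          f(i=4)
            f(i=3)
              f(i=2)
                f(i=1)
                -> return 1
              -> return 2
            -> return 6
          -> return 24
        -> return 120
      -> return 720
    -> return 5040
  -> return 40320
-> return 362880

Final answer: 362880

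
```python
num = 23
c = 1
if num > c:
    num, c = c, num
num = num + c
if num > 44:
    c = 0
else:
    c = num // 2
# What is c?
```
Trace:
  num=23
  num=23, c=1
  num=1, c=23
  num=24, c=23
  num=24, c=12

Final answer: 12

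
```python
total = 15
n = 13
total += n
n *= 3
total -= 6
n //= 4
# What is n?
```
Trace:
  total=15
  total=15, n=13
  total=28, n=13
  total=28, n=39
  total=22, n=39
  total=22, n=9

Final answer: 9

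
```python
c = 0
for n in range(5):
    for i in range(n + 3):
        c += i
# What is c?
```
Trace:
  c=0
  c=0, n=0, i=0
  c=1, n=0, i=1
  c=3, n=0, i=2
  c=3, n=1, i=0
  c=4, n=1, i=1
  c=6, n=1, i=2
  c=9, n=1, i=3
  c=9, n=2, i=0
  c=10, n=2, i=1
  c=12, n=2, i=2
  c=15, n=2, i=3
  c=19, n=2, i=4
  c=19, n=3, i=0
  c=20, n=3, i=1
  c=22, n=3, i=2
  c=25, n=3, i=3
  c=29, n=3, i=4
  c=34, n=3, i=5
  c=34, n=4, i=0
  c=35, n=4, i=1
  c=37, n=4, i=2
  c=40, n=4, i=3
  c=44, n=4, i=4
  c=49, n=4, i=5
  c=55, n=4, i=6

Final answer: 55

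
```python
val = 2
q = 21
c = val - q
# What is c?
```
Trace:
  val=2
  val=2, q=21
  val=2, q=21, c=-19

Final answer: -19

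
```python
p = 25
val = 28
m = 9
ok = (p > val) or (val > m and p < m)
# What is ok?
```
Trace:
  p=25
  p=25, val=28
  p=25, val=28, m=9
  p=25, val=28, m=9, ok=False

Final answer: False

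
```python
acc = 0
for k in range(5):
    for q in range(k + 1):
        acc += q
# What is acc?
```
Trace:
  acc=0
  acc=0, k=0, q=0
  acc=0, k=1, q=0
  acc=1, k=1, q=1
  acc=1, k=2, q=0
  acc=2, k=2, q=1
  acc=4, k=2, q=2
  acc=4, k=3, q=0
  acc=5, k=3, q=1
  acc=7, k=3, q=2
  acc=10, k=3, q=3
  acc=10, k=4, q=0
  acc=11, k=4, q=1
  acc=13, k=4, q=2
  acc=16, k=4, q=3
  acc=20, k=4, q=4

Final answer: 20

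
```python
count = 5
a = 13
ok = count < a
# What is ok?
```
Trace:
  count=5
  count=5, a=13
  count=5, a=13, ok=True

Final answer: True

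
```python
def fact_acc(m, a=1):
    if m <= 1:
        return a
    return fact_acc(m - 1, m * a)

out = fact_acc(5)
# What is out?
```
Call trace:
fact_acc(m=5, a=1)
  fact_acc(m=4, a=5)
    fact_acc(m=3, a=20)
      fact_acc(m=2, a=60)
        fact_acc(m=1, a=120)
        -> return 120
      -> return 120
    -> return 120
  -> return 120
-> return 120

Final answer: 120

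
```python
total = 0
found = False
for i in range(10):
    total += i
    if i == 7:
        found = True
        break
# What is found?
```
Trace:
  total=0
  total=0, found=False
  total=0, found=False, i=0
  total=1, found=False, i=1
  total=3, found=False, i=2
  total=6, found=False, i=3
  total=10, found=False, i=4
  total=15, found=False, i=5
  total=21, found=False, i=6
  total=28, found=True, i=7

Final answer: True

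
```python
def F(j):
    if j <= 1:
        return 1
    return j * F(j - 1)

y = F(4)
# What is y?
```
Call trace:
F(j=4)
  F(j=3)
    F(j=2)
      F(j=1)
      -> return 1
    -> return 2
  -> return 6
-> return 24

Final answer: 24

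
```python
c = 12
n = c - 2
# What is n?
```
Trace:
  c=12
  c=12, n=10

Final answer: 10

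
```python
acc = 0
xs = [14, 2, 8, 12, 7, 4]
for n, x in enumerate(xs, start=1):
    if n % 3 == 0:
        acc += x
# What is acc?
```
Trace:
  acc=0
  acc=0, n=1, x=14
  acc=0, n=2, x=2
  acc=8, n=3, x=8
  acc=8, n=4, x=12
  acc=8, n=5, x=7
  acc=12, n=6, x=4

Final answer: 12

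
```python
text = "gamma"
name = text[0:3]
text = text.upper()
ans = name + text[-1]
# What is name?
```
Trace:
  text='gamma'
  text='gamma', name='gam'
  text='GAMMA', name='gam'
  text='GAMMA', name='gam', ans='gamA'

Final answer: 'gam'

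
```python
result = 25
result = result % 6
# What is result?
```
Trace:
  result=25
  result=1

Final answer: 1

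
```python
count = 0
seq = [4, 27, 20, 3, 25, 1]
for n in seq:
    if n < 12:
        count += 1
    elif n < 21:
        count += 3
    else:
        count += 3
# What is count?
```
Trace:
  count=0
  count=1, n=4
  count=4, n=27
  count=7, n=20
  count=8, n=3
  count=11, n=25
  count=12, n=1

Final answer: 12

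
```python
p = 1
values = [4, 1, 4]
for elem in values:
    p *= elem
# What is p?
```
Trace:
  p=1
  p=4, elem=4
  p=4, elem=1
  p=16, elem=4

Final answer: 16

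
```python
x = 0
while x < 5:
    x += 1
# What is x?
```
Trace:
  x=0
  x=1
  x=2
  x=3
  x=4
  x=5

Final answer: 5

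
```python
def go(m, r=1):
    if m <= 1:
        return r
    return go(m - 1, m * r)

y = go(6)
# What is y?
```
Call trace:
go(m=6, r=1)
  go(m=5, r=6)
    go(m=4, r=30)
      go(m=3, r=120)
        go(m=2, r=360)
          go(m=1, r=720)
          -> return 720
        -> return 720
      -> return 720
    -> return 720
  -> return 720
-> return 720

Final answer: 720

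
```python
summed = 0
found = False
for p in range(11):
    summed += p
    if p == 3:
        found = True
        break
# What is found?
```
Trace:
  summed=0
  summed=0, found=False
  summed=0, found=False, p=0
  summed=1, found=False, p=1
  summed=3, found=False, p=2
  summed=6, found=True, p=3

Final answer: True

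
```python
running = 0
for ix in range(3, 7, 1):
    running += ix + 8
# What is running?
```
Trace:
  running=0
  running=11, ix=3
  running=23, ix=4
  running=36, ix=5
  running=50, ix=6

Final answer: 50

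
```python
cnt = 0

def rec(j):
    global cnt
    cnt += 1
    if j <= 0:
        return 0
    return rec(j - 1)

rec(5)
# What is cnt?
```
Call trace:
rec(j=5)
  rec(j=4)
    rec(j=3)
      rec(j=2)
        rec(j=1)
          rec(j=0)
          -> return 0
        -> return 0
      -> return 0
    -> return 0
  -> return 0
-> return 0

cnt is incremented once per call. rec is entered once for each j = 5, 4, 3, 2, 1, 0 (the j <= 0 call returns without recursing), i.e. 5 + 1 calls.
cnt = 6

Final answer: 6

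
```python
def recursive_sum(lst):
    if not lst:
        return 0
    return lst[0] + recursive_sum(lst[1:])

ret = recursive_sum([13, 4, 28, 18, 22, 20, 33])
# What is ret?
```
Call trace:
recursive_sum(lst=[13, 4, 28, 18, 22, 20, 33])
  recursive_sum(lst=[4, 28, 18, 22, 20, 33])
    recursive_sum(lst=[28, 18, 22, 20, 33])
      recursive_sum(lst=[18, 22, 20, 33])
        recursive_sum(lst=[22, 20, 33])
          recursive_sum(lst=[20, 33])
            recursive_sum(lst=[33])
              recursive_sum(lst=[])
              -> return 0
            -> return 33
          -> return 53
        -> return 75
      -> return 93
    -> return 121
  -> return 125
-> return 138

Final answer: 138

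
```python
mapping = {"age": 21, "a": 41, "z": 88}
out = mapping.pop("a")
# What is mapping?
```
Trace:
  mapping={'age': 21, 'a': 41, 'z': 88}
  mapping={'age': 21, 'z': 88}, out=41

Final answer: {'age': 21, 'z': 88}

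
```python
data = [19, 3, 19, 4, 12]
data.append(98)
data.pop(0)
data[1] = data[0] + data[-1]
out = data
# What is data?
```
Trace:
  data=[19, 3, 19, 4, 12]
  data=[19, 3, 19, 4, 12, 98]
  data=[3, 19, 4, 12, 98]
  data=[3, 101, 4, 12, 98]
  data=[3, 101, 4, 12, 98], out=[3, 101, 4, 12, 98]

Final answer: [3, 101, 4, 12, 98]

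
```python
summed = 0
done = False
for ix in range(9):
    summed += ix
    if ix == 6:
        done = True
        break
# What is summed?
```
Trace:
  summed=0
  summed=0, done=False
  summed=0, done=False, ix=0
  summed=1, done=False, ix=1
  summed=3, done=False, ix=2
  summed=6, done=False, ix=3
  summed=10, done=False, ix=4
  summed=15, done=False, ix=5
  summed=21, done=True, ix=6

Final answer: 21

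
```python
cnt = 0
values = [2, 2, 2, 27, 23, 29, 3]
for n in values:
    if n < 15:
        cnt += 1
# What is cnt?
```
Trace:
  cnt=0
  cnt=1, n=2
  cnt=2, n=2
  cnt=3, n=2
  cnt=3, n=27
  cnt=3, n=23
  cnt=3, n=29
  cnt=4, n=3

Final answer: 4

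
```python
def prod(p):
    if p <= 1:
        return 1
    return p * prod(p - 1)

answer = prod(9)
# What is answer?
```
Call trace:
prod(p=9)
  prod(p=8)
    prod(p=7)
      prod(p=6)
        prod(p=5)
          prod(p=4)
            prod(p=3)
              prod(p=2)
                prod(p=1)
                -> return 1
              -> return 2
            -> return 6
          -> return 24
        -> return 120
      -> return 720
    -> return 5040
  -> return 40320
-> return 362880

Final answer: 362880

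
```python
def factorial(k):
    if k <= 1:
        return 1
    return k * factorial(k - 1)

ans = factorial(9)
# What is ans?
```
Call trace:
factorial(k=9)
  factorial(k=8)
    factorial(k=7)
      factorial(k=6)
        factorial(k=5)
          factorial(k=4)
            factorial(k=3)
              factorial(k=2)
                factorial(k=1)
                -> return 1
              -> return 2
            -> return 6
          -> return 24
        -> return 120
      -> return 720
    -> return 5040
  -> return 40320
-> return 362880

Final answer: 362880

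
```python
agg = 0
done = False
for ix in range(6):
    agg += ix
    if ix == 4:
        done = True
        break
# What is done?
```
Trace:
  agg=0
  agg=0, done=False
  agg=0, done=False, ix=0
  agg=1, done=False, ix=1
  agg=3, done=False, ix=2
  agg=6, done=False, ix=3
  agg=10, done=True, ix=4

Final answer: True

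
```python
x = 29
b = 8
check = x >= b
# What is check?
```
Trace:
  x=29
  x=29, b=8
  x=29, b=8, check=True

Final answer: True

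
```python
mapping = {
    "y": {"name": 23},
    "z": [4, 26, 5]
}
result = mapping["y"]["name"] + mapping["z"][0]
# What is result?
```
Trace:
  mapping={'y': {'name': 23}, 'z': [4, 26, 5]}
  mapping={'y': {'name': 23}, 'z': [4, 26, 5]}, result=27

Final answer: 27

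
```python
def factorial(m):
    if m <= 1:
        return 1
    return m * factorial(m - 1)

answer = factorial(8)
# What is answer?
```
Call trace:
factorial(m=8)
  factorial(m=7)
    factorial(m=6)
      factorial(m=5)
        factorial(m=4)
          factorial(m=3)
            factorial(m=2)
              factorial(m=1)
              -> return 1
            -> return 2
          -> return 6
        -> return 24
      -> return 120
    -> return 720
  -> return 5040
-> return 40320

Final answer: 40320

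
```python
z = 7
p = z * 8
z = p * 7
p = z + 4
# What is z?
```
Trace:
  z=7
  z=7, p=56
  z=392, p=56
  z=392, p=396

Final answer: 392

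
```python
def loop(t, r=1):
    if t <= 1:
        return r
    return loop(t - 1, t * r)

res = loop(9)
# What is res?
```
Call trace:
loop(t=9, r=1)
  loop(t=8, r=9)
    loop(t=7, r=72)
      loop(t=6, r=504)
        loop(t=5, r=3024)
          loop(t=4, r=15120)
            loop(t=3, r=60480)
              loop(t=2, r=181440)
                loop(t=1, r=362880)
                -> return 362880
              -> return 362880
            -> return 362880
          -> return 362880
        -> return 362880
      -> return 362880
    -> return 362880
  -> return 362880
-> return 362880

Final answer: 362880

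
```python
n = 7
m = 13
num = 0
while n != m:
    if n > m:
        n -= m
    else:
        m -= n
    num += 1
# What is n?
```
Trace:
  n=7
  n=7, m=13
  n=7, m=13, num=0
  n=7, m=6, num=1
  n=1, m=6, num=2
  n=1, m=5, num=3
  n=1, m=4, num=4
  n=1, m=3, num=5
  n=1, m=2, num=6
  n=1, m=1, num=7

Final answer: 1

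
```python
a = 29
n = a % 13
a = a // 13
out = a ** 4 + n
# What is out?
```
Trace:
  a=29
  a=29, n=3
  a=2, n=3
  a=2, n=3, out=19

Final answer: 19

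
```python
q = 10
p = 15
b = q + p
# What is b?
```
Trace:
  q=10
  q=10, p=15
  q=10, p=15, b=25

Final answer: 25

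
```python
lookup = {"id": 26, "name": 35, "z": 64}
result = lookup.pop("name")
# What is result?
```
Trace:
  lookup={'id': 26, 'name': 35, 'z': 64}
  lookup={'id': 26, 'z': 64}, result=35

Final answer: 35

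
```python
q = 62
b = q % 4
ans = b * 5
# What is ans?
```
Trace:
  q=62
  q=62, b=2
  q=62, b=2, ans=10

Final answer: 10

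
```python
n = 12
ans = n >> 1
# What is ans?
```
Trace:
  n=12
  n=12, ans=6

Final answer: 6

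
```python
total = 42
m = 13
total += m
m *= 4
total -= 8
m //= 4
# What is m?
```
Trace:
  total=42
  total=42, m=13
  total=55, m=13
  total=55, m=52
  total=47, m=52
  total=47, m=13

Final answer: 13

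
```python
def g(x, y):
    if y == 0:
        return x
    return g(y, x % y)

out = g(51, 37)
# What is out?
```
Call trace:
g(x=51, y=37)
  g(x=37, y=14)
    g(x=14, y=9)
      g(x=9, y=5)
        g(x=5, y=4)
          g(x=4, y=1)
            g(x=1, y=0)
            -> return 1
          -> return 1
        -> return 1
      -> return 1
    -> return 1
  -> return 1
-> return 1

Final answer: 1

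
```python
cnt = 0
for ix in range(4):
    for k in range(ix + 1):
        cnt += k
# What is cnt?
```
Trace:
  cnt=0
  cnt=0, ix=0, k=0
  cnt=0, ix=1, k=0
  cnt=1, ix=1, k=1
  cnt=1, ix=2, k=0
  cnt=2, ix=2, k=1
  cnt=4, ix=2, k=2
  cnt=4, ix=3, k=0
  cnt=5, ix=3, k=1
  cnt=7, ix=3, k=2
  cnt=10, ix=3, k=3

Final answer: 10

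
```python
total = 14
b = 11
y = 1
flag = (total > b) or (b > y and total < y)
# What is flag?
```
Trace:
  total=14
  total=14, b=11
  total=14, b=11, y=1
  total=14, b=11, y=1, flag=True

Final answer: True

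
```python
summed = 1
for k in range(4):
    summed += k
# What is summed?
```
Trace:
  summed=1
  summed=1, k=0
  summed=2, k=1
  summed=4, k=2
  summed=7, k=3

Final answer: 7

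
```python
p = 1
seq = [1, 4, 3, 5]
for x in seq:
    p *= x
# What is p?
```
Trace:
  p=1
  p=1, x=1
  p=4, x=4
  p=12, x=3
  p=60, x=5

Final answer: 60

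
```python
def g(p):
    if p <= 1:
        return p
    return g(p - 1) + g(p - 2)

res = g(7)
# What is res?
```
Call trace (a repeated sub-call is expanded the first time; later identical calls just restate its return value):
g(p=7)
  g(p=6)
    g(p=5)
      g(p=4)
        g(p=3)
          g(p=2)
            g(p=1)
            -> return 1
            g(p=0)
            -> return 0
          -> return 1
          g(p=1)
          -> return 1
        -> return 2
        g(p=2) -> return 1  (same call as traced above)
      -> return 3
      g(p=3) -> return 2  (same call as traced above)
    -> return 5
    g(p=4) -> return 3  (same call as traced above)
  -> return 8
  g(p=5) -> return 5  (same call as traced above)
-> return 13

Final answer: 13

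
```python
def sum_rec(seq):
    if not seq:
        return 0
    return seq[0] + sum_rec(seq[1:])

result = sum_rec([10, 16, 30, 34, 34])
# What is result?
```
Call trace:
sum_rec(seq=[10, 16, 30, 34, 34])
  sum_rec(seq=[16, 30, 34, 34])
    sum_rec(seq=[30, 34, 34])
      sum_rec(seq=[34, 34])
        sum_rec(seq=[34])
          sum_rec(seq=[])
          -> return 0
        -> return 34
      -> return 68
    -> return 98
  -> return 114
-> return 124

Final answer: 124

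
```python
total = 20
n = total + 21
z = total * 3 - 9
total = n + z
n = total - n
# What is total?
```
Trace:
  total=20
  total=20, n=41
  total=20, n=41, z=51
  total=92, n=41, z=51
  total=92, n=51, z=51

Final answer: 92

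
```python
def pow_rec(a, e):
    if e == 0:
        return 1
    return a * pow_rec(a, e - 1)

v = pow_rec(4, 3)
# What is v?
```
Call trace:
pow_rec(a=4, e=3)
  pow_rec(a=4, e=2)
    pow_rec(a=4, e=1)
      pow_rec(a=4, e=0)
      -> return 1
    -> return 4
  -> return 16
-> return 64

Final answer: 64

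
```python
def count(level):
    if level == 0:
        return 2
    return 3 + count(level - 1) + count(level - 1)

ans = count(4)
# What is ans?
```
Call trace (a repeated sub-call is expanded the first time; later identical calls just restate its return value):
count(level=4)
  count(level=3)
    count(level=2)
      count(level=1)
        count(level=0)
        -> return 2
        count(level=0)
        -> return 2
      -> return 7
      count(level=1) -> return 7  (same call as traced above)
    -> return 17
    count(level=2) -> return 17  (same call as traced above)
  -> return 37
  count(level=3) -> return 37  (same call as traced above)
-> return 77

Final answer: 77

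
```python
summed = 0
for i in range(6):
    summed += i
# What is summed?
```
Trace:
  summed=0
  summed=0, i=0
  summed=1, i=1
  summed=3, i=2
  summed=6, i=3
  summed=10, i=4
  summed=15, i=5

Final answer: 15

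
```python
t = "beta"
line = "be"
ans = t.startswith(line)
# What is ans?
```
Trace:
  t='beta'
  t='beta', line='be'
  t='beta', line='be', ans=True

Final answer: True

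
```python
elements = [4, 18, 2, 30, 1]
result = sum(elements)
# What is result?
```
Trace:
  elements=[4, 18, 2, 30, 1]
  elements=[4, 18, 2, 30, 1], result=55

Final answer: 55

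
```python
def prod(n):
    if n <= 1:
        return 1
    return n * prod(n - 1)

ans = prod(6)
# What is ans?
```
Call trace:
prod(n=6)
  prod(n=5)
    prod(n=4)
      prod(n=3)
        prod(n=2)
          prod(n=1)
          -> return 1
        -> return 2
      -> return 6
    -> return 24
  -> return 120
-> return 720

Final answer: 720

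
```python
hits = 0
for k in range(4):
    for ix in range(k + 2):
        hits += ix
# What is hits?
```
Trace:
  hits=0
  hits=0, k=0, ix=0
  hits=1, k=0, ix=1
  hits=1, k=1, ix=0
  hits=2, k=1, ix=1
  hits=4, k=1, ix=2
  hits=4, k=2, ix=0
  hits=5, k=2, ix=1
  hits=7, k=2, ix=2
  hits=10, k=2, ix=3
  hits=10, k=3, ix=0
  hits=11, k=3, ix=1
  hits=13, k=3, ix=2
  hits=16, k=3, ix=3
  hits=20, k=3, ix=4

Final answer: 20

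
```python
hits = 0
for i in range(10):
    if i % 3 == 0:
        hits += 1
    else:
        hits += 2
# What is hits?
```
Trace:
  hits=0
  hits=1, i=0
  hits=3, i=1
  hits=5, i=2
  hits=6, i=3
  hits=8, i=4
  hits=10, i=5
  hits=11, i=6
  hits=13, i=7
  hits=15, i=8
  hits=16, i=9

Final answer: 16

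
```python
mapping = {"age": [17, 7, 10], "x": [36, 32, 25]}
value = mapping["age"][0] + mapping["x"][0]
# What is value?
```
Trace:
  mapping={'age': [17, 7, 10], 'x': [36, 32, 25]}
  mapping={'age': [17, 7, 10], 'x': [36, 32, 25]}, value=53

Final answer: 53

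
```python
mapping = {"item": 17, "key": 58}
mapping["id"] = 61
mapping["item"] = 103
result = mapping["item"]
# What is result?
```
Trace:
  mapping={'item': 17, 'key': 58}
  mapping={'item': 17, 'key': 58, 'id': 61}
  mapping={'item': 103, 'key': 58, 'id': 61}
  mapping={'item': 103, 'key': 58, 'id': 61}, result=103

Final answer: 103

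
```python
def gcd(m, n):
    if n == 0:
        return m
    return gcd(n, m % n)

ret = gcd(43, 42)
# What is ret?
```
Call trace:
gcd(m=43, n=42)
  gcd(m=42, n=1)
    gcd(m=1, n=0)
    -> return 1
  -> return 1
-> return 1

Final answer: 1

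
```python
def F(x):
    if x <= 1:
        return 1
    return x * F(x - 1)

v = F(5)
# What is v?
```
Call trace:
F(x=5)
  F(x=4)
    F(x=3)
      F(x=2)
        F(x=1)
        -> return 1
      -> return 2
    -> return 6
  -> return 24
-> return 120

Final answer: 120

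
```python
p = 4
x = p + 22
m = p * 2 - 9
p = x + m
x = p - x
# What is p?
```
Trace:
  p=4
  p=4, x=26
  p=4, x=26, m=-1
  p=25, x=26, m=-1
  p=25, x=-1, m=-1

Final answer: 25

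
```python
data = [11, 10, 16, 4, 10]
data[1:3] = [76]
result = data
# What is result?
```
Trace:
  data=[11, 10, 16, 4, 10]
  data=[11, 76, 4, 10]
  data=[11, 76, 4, 10], result=[11, 76, 4, 10]

Final answer: [11, 76, 4, 10]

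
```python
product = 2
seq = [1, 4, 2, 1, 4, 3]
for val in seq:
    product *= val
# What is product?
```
Trace:
  product=2
  product=2, val=1
  product=8, val=4
  product=16, val=2
  product=16, val=1
  product=64, val=4
  product=192, val=3

Final answer: 192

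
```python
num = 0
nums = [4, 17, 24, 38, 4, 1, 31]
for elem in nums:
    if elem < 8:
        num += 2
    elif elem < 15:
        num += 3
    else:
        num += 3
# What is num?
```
Trace:
  num=0
  num=2, elem=4
  num=5, elem=17
  num=8, elem=24
  num=11, elem=38
  num=13, elem=4
  num=15, elem=1
  num=18, elem=31

Final answer: 18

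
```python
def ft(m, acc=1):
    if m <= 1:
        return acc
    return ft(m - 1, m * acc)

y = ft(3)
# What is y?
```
Call trace:
ft(m=3, acc=1)
  ft(m=2, acc=3)
    ft(m=1, acc=6)
    -> return 6
  -> return 6
-> return 6

Final answer: 6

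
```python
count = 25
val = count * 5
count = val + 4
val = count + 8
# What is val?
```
Trace:
  count=25
  count=25, val=125
  count=129, val=125
  count=129, val=137

Final answer: 137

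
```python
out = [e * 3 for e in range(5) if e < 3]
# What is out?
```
Trace:
  e=0
  e=1
  e=2
  e=3
  e=4
  out=[0, 3, 6]

Final answer: [0, 3, 6]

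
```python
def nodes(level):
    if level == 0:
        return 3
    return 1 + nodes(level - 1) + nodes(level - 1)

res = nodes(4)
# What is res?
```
Call trace (a repeated sub-call is expanded the first time; later identical calls just restate its return value):
nodes(level=4)
  nodes(level=3)
    nodes(level=2)
      nodes(level=1)
        nodes(level=0)
        -> return 3
        nodes(level=0)
        -> return 3
      -> return 7
      nodes(level=1) -> return 7  (same call as traced above)
    -> return 15
    nodes(level=2) -> return 15  (same call as traced above)
  -> return 31
  nodes(level=3) -> return 31  (same call as traced above)
-> return 63

Final answer: 63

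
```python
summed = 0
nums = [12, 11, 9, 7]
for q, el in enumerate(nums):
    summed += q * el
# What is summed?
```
Trace:
  summed=0
  summed=0, q=0, el=12
  summed=11, q=1, el=11
  summed=29, q=2, el=9
  summed=50, q=3, el=7

Final answer: 50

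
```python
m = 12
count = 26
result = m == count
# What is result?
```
Trace:
  m=12
  m=12, count=26
  m=12, count=26, result=False

Final answer: False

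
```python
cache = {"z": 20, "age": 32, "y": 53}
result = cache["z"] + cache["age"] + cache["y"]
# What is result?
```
Trace:
  cache={'z': 20, 'age': 32, 'y': 53}
  cache={'z': 20, 'age': 32, 'y': 53}, result=105

Final answer: 105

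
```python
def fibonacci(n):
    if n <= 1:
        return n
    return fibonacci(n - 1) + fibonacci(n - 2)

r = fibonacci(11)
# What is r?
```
Call trace (a repeated sub-call is expanded the first time; later identical calls just restate its return value):
fibonacci(n=11)
  fibonacci(n=10)
    fibonacci(n=9)
      fibonacci(n=8)
        fibonacci(n=7)
          fibonacci(n=6)
            fibonacci(n=5)
              fibonacci(n=4)
                fibonacci(n=3)
                  fibonacci(n=2)
                    fibonacci(n=1)
                    -> return 1
                    fibonacci(n=0)
                    -> return 0
                  -> return 1
                  fibonacci(n=1)
                  -> return 1
                -> return 2
                fibonacci(n=2) -> return 1  (same call as traced above)
              -> return 3
              fibonacci(n=3) -> return 2  (same call as traced above)
            -> return 5
            fibonacci(n=4) -> return 3  (same call as traced above)
          -> return 8
          fibonacci(n=5) -> return 5  (same call as traced above)
        -> return 13
        fibonacci(n=6) -> return 8  (same call as traced above)
      -> return 21
      fibonacci(n=7) -> return 13  (same call as traced above)
    -> return 34
    fibonacci(n=8) -> return 21  (same call as traced above)
  -> return 55
  fibonacci(n=9) -> return 34  (same call as traced above)
-> return 89

Final answer: 89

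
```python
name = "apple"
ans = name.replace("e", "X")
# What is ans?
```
Trace:
  name='apple'
  name='apple', ans='applX'

Final answer: 'applX'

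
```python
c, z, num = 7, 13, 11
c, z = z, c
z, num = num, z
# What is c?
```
Trace:
  c=7, z=13, num=11
  c=13, z=7, num=11
  c=13, z=11, num=7

Final answer: 13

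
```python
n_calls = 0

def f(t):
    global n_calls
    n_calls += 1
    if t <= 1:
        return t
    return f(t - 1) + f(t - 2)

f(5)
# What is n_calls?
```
Call trace (a repeated sub-call is expanded the first time; later identical calls just restate its return value):
f(t=5)
  f(t=4)
    f(t=3)
      f(t=2)
        f(t=1)
        -> return 1
        f(t=0)
        -> return 0
      -> return 1
      f(t=1)
      -> return 1
    -> return 2
    f(t=2) -> return 1  (same call as traced above)
  -> return 3
  f(t=3) -> return 2  (same call as traced above)
-> return 5

n_calls is incremented once per call, so count the calls in each subtree. Let C(t) = number of calls made by f(t).
C(0) = C(1) = 1 (base case, no recursion); C(t) = 1 + C(t - 1) + C(t - 2) otherwise.
C(2) = 1 + C(1) + C(0) = 1 + 1 + 1 = 3
C(3) = 1 + C(2) + C(1) = 1 + 3 + 1 = 5
C(4) = 1 + C(3) + C(2) = 1 + 5 + 3 = 9
C(5) = 1 + C(4) + C(3) = 1 + 9 + 5 = 15
n_calls = C(5) = 15

Final answer: 15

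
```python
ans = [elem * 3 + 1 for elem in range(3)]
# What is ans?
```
Trace:
  elem=0
  elem=1
  elem=2
  ans=[1, 4, 7]

Final answer: [1, 4, 7]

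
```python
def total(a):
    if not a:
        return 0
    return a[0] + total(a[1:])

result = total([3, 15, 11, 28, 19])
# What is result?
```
Call trace:
total(a=[3, 15, 11, 28, 19])
  total(a=[15, 11, 28, 19])
    total(a=[11, 28, 19])
      total(a=[28, 19])
        total(a=[19])
          total(a=[])
          -> return 0
        -> return 19
      -> return 47
    -> return 58
  -> return 73
-> return 76

Final answer: 76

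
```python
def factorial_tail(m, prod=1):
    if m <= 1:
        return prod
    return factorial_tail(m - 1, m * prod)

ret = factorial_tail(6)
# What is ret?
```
Call trace:
factorial_tail(m=6, prod=1)
  factorial_tail(m=5, prod=6)
    factorial_tail(m=4, prod=30)
      factorial_tail(m=3, prod=120)
        factorial_tail(m=2, prod=360)
          factorial_tail(m=1, prod=720)
          -> return 720
        -> return 720
      -> return 720
    -> return 720
  -> return 720
-> return 720

Final answer: 720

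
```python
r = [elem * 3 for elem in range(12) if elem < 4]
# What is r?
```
Trace:
  elem=0
  elem=1
  elem=2
  elem=3
  elem=4
  elem=5
  elem=6
  elem=7
  elem=8
  elem=9
  elem=10
  elem=11
  r=[0, 3, 6, 9]

Final answer: [0, 3, 6, 9]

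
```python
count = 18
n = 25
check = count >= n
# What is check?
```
Trace:
  count=18
  count=18, n=25
  count=18, n=25, check=False

Final answer: False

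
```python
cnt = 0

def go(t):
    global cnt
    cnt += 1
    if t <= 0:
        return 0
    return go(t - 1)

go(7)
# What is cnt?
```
Call trace:
go(t=7)
  go(t=6)
    go(t=5)
      go(t=4)
        go(t=3)
          go(t=2)
            go(t=1)
              go(t=0)
              -> return 0
            -> return 0
          -> return 0
        -> return 0
      -> return 0
    -> return 0
  -> return 0
-> return 0

cnt is incremented once per call. go is entered once for each t = 7, 6, 5, 4, 3, 2, 1, 0 (the t <= 0 call returns without recursing), i.e. 7 + 1 calls.
cnt = 8

Final answer: 8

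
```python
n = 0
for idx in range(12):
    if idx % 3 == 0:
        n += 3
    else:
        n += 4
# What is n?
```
Trace:
  n=0
  n=3, idx=0
  n=7, idx=1
  n=11, idx=2
  n=14, idx=3
  n=18, idx=4
  n=22, idx=5
  n=25, idx=6
  n=29, idx=7
  n=33, idx=8
  n=36, idx=9
  n=40, idx=10
  n=44, idx=11

Final answer: 44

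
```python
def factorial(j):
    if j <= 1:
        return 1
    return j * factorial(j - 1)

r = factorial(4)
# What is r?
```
Call trace:
factorial(j=4)
  factorial(j=3)
    factorial(j=2)
      factorial(j=1)
      -> return 1
    -> return 2
  -> return 6
-> return 24

Final answer: 24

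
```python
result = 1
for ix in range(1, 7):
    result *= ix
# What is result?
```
Trace:
  result=1
  result=1, ix=1
  result=2, ix=2
  result=6, ix=3
  result=24, ix=4
  result=120, ix=5
  result=720, ix=6

Final answer: 720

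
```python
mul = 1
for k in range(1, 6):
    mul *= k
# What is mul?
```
Trace:
  mul=1
  mul=1, k=1
  mul=2, k=2
  mul=6, k=3
  mul=24, k=4
  mul=120, k=5

Final answer: 120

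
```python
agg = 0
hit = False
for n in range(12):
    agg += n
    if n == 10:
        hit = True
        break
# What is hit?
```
Trace:
  agg=0
  agg=0, hit=False
  agg=0, hit=False, n=0
  agg=1, hit=False, n=1
  agg=3, hit=False, n=2
  agg=6, hit=False, n=3
  agg=10, hit=False, n=4
  agg=15, hit=False, n=5
  agg=21, hit=False, n=6
  agg=28, hit=False, n=7
  agg=36, hit=False, n=8
  agg=45, hit=False, n=9
  agg=55, hit=True, n=10

Final answer: True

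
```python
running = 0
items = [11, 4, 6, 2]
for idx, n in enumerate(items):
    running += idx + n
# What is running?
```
Trace:
  running=0
  running=11, idx=0, n=11
  running=16, idx=1, n=4
  running=24, idx=2, n=6
  running=29, idx=3, n=2

Final answer: 29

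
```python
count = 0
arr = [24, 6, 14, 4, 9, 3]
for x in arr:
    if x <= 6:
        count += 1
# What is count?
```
Trace:
  count=0
  count=0, x=24
  count=1, x=6
  count=1, x=14
  count=2, x=4
  count=2, x=9
  count=3, x=3

Final answer: 3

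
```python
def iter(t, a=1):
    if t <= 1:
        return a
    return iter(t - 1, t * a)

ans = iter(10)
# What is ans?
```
Call trace:
iter(t=10, a=1)
  iter(t=9, a=10)
    iter(t=8, a=90)
      iter(t=7, a=720)
        iter(t=6, a=5040)
          iter(t=5, a=30240)
            iter(t=4, a=151200)
              iter(t=3, a=604800)
                iter(t=2, a=1814400)
                  iter(t=1, a=3628800)
                  -> return 3628800
                -> return 3628800
              -> return 3628800
            -> return 3628800
          -> return 3628800
        -> return 3628800
      -> return 3628800
    -> return 3628800
  -> return 3628800
-> return 3628800

Final answer: 3628800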